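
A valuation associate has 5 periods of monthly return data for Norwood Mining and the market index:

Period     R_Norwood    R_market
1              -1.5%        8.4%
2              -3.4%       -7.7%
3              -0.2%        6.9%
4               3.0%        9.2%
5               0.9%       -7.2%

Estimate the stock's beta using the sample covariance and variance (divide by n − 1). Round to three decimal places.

Mean R_i = (-1.5 − 3.4 − 0.2 + 3.0 + 0.9) / 5 = -0.2400%
Mean R_m = (8.4 − 7.7 + 6.9 + 9.2 − 7.2) / 5 = 1.9200%
Σ(R_i − R̄_i)(R_m − R̄_m) = 35.6240  ⇒  Cov = 35.6240 / 4 = 8.9060
Σ(R_m − R̄_m)² = 295.5080  ⇒  Var(R_m) = 295.5080 / 4 = 73.8770
β = Cov / Var(R_m) = 8.9060 / 73.8770 = 0.1206

0.121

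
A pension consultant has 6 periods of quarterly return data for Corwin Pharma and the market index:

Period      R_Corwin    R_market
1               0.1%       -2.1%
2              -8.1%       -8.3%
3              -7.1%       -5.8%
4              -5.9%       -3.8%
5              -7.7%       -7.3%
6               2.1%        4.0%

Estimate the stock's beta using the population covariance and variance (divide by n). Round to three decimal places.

0.918

Mean R_i = (0.1 − 8.1 − 7.1 − 5.9 − 7.7 + 2.1) / 6 = -4.4333%
Mean R_m = (-2.1 − 8.3 − 5.8 − 3.8 − 7.3 + 4.0) / 6 = -3.8833%
Σ(R_i − R̄_i)(R_m − R̄_m) = 91.9333  ⇒  Cov = 91.9333 / 6 = 15.3222
Σ(R_m − R̄_m)² = 100.1883  ⇒  Var(R_m) = 100.1883 / 6 = 16.6981
β = Cov / Var(R_m) = 15.3222 / 16.6981 = 0.9176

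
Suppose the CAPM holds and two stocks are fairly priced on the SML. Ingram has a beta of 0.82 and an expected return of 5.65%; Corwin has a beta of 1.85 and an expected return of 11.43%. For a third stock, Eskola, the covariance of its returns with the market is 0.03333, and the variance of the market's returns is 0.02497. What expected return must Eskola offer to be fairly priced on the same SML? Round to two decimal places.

MRP = (11.43% − 5.65%) / (1.85 − 0.82) = 5.6117%
R_f = 5.65% − 0.82 × 5.6117% = 1.0484%
β_Eskola = Cov / Var(R_m) = 0.03333 / 0.02497 = 1.3348
E(R_Eskola) = R_f + β × MRP = 1.0484% + 1.3348 × 5.6117% = 8.54%

8.54%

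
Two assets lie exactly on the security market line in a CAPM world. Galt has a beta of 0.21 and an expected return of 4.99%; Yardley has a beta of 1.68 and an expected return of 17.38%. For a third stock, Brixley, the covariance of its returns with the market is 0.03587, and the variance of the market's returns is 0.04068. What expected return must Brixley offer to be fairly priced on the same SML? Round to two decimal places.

10.65%

MRP = (17.38% − 4.99%) / (1.68 − 0.21) = 8.4286%
R_f = 4.99% − 0.21 × 8.4286% = 3.2200%
β_Brixley = Cov / Var(R_m) = 0.03587 / 0.04068 = 0.8818
E(R_Brixley) = R_f + β × MRP = 3.2200% + 0.8818 × 8.4286% = 10.65%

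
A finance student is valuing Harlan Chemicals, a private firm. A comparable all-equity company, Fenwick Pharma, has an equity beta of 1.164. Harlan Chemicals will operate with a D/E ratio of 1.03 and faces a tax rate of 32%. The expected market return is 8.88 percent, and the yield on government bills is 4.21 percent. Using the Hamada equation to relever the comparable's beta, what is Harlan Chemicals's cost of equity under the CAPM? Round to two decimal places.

β_L = β_U × [1 + (1 − t)(D/E)] = 1.164 × [1 + (1 − 0.32) × 1.03]
    = 1.164 × [1 + 0.68 × 1.03] = 1.164 × 1.7004 = 1.9793
MRP = 8.88% − 4.21% = 4.67%
E(R) = R_f + β_L × MRP = 4.21% + 1.9793 × 4.67% = 13.45%

13.45%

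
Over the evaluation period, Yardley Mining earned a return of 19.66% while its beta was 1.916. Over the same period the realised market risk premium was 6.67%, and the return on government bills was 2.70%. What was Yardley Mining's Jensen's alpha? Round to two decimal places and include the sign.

CAPM benchmark = R_f + β(R_m − R_f) = 2.70% + 1.916 × 6.67% = 15.47972%
α = actual − benchmark = 19.66% − 15.47972% = +4.18%

+4.18%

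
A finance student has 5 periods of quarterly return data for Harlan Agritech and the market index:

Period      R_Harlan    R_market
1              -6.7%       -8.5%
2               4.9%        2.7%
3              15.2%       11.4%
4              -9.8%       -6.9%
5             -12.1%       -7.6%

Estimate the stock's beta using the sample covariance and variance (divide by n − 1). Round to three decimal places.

1.297

Mean R_i = (-6.7 + 4.9 + 15.2 − 9.8 − 12.1) / 5 = -1.7000%
Mean R_m = (-8.5 + 2.7 + 11.4 − 6.9 − 7.6) / 5 = -1.7800%
Σ(R_i − R̄_i)(R_m − R̄_m) = 387.9100  ⇒  Cov = 387.9100 / 4 = 96.9775
Σ(R_m − R̄_m)² = 299.0280  ⇒  Var(R_m) = 299.0280 / 4 = 74.7570
β = Cov / Var(R_m) = 96.9775 / 74.7570 = 1.2972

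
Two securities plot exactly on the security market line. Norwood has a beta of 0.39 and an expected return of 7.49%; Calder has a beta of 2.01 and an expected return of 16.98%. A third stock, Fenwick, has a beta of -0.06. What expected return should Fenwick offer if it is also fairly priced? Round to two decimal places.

4.85%

MRP (SML slope) = (16.98% − 7.49%) / (2.01 − 0.39) = 9.49% / 1.62 = 5.8580%
R_f (intercept) = 7.49% − 0.39 × 5.8580% = 5.2054%
E(R_Fenwick) = R_f + β × MRP = 5.2054% + -0.06 × 5.8580% = 4.85%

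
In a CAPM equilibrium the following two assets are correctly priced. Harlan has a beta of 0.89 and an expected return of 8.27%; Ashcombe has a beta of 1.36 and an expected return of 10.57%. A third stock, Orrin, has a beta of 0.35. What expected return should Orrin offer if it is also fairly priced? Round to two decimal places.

MRP (SML slope) = (10.57% − 8.27%) / (1.36 − 0.89) = 2.30% / 0.47 = 4.8936%
R_f (intercept) = 8.27% − 0.89 × 4.8936% = 3.9147%
E(R_Orrin) = R_f + β × MRP = 3.9147% + 0.35 × 4.8936% = 5.63%

5.63%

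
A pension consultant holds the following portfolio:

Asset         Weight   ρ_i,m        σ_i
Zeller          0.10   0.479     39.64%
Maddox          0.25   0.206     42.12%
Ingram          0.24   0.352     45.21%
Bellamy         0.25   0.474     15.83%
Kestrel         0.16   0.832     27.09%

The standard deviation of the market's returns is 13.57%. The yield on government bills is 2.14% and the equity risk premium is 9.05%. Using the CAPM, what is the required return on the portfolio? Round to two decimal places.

11.06%

β_Zeller = 0.479 × 39.64% / 13.57% = 1.3992
β_Maddox = 0.206 × 42.12% / 13.57% = 0.6394
β_Ingram = 0.352 × 45.21% / 13.57% = 1.1727
β_Bellamy = 0.474 × 15.83% / 13.57% = 0.5529
β_Kestrel = 0.832 × 27.09% / 13.57% = 1.6609
β_P = Σ w_i β_i = 0.10×1.3992 + 0.25×0.6394 + 0.24×1.1727 + 0.25×0.5529 + 0.16×1.6609 = 0.9852
E(R_P) = R_f + β_P × MRP = 2.14% + 0.9852 × 9.05% = 11.06%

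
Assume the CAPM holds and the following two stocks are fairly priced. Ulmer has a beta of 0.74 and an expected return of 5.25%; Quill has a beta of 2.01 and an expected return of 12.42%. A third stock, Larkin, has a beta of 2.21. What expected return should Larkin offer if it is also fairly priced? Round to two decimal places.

13.55%

MRP (SML slope) = (12.42% − 5.25%) / (2.01 − 0.74) = 7.17% / 1.27 = 5.6457%
R_f (intercept) = 5.25% − 0.74 × 5.6457% = 1.0722%
E(R_Larkin) = R_f + β × MRP = 1.0722% + 2.21 × 5.6457% = 13.55%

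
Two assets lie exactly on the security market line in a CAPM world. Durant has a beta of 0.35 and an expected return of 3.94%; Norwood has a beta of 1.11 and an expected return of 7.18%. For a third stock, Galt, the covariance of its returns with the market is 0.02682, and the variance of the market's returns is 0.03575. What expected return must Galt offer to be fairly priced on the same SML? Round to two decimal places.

5.65%

MRP = (7.18% − 3.94%) / (1.11 − 0.35) = 4.2632%
R_f = 3.94% − 0.35 × 4.2632% = 2.4479%
β_Galt = Cov / Var(R_m) = 0.02682 / 0.03575 = 0.7502
E(R_Galt) = R_f + β × MRP = 2.4479% + 0.7502 × 4.2632% = 5.65%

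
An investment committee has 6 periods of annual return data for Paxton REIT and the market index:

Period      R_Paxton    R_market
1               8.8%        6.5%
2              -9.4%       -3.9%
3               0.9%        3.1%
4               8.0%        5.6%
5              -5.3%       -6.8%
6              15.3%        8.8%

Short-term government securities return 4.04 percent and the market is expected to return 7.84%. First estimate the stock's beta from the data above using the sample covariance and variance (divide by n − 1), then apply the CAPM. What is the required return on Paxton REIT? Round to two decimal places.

Mean R_i = (8.8 − 9.4 + 0.9 + 8.0 − 5.3 + 15.3) / 6 = 3.0500%
Mean R_m = (6.5 − 3.9 + 3.1 + 5.6 − 6.8 + 8.8) / 6 = 2.2167%
Σ(R_i − R̄_i)(R_m − R̄_m) = 271.5650  ⇒  Cov = 271.5650 / 5 = 54.3130
Σ(R_m − R̄_m)² = 192.6283  ⇒  Var(R_m) = 192.6283 / 5 = 38.5257
β = Cov / Var(R_m) = 54.3130 / 38.5257 = 1.4098
MRP = 7.84% − 4.04% = 3.80%
E(R) = R_f + β × MRP = 4.04% + 1.4098 × 3.80% = 9.40%

9.40%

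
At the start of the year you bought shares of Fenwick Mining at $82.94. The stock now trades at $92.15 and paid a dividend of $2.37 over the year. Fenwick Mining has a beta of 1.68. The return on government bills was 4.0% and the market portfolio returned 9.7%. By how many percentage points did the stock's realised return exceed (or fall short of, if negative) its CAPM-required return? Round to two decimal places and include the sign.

+0.39%

Realised HPR = (P1 + D1 − P0) / P0 = (92.15 + 2.37 − 82.94) / 82.94 = 11.58 / 82.94 = 13.9619%
MRP = 9.7% − 4.0% = 5.70%
CAPM required = R_f + β·MRP = 4.0% + 1.68 × 5.7% = 13.5760%
α = realised − required = 13.9619% − 13.5760% = +0.39%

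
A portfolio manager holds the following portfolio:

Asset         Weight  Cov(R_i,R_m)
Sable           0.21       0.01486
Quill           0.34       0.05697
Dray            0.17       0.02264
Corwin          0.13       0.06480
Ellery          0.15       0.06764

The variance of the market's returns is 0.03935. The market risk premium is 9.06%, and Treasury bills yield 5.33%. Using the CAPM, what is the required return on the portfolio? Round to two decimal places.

15.67%

β_Sable = 0.01486 / 0.03935 = 0.3776
β_Quill = 0.05697 / 0.03935 = 1.4478
β_Dray = 0.02264 / 0.03935 = 0.5753
β_Corwin = 0.06480 / 0.03935 = 1.6468
β_Ellery = 0.06764 / 0.03935 = 1.7189
β_P = Σ w_i β_i = 0.21×0.3776 + 0.34×1.4478 + 0.17×0.5753 + 0.13×1.6468 + 0.15×1.7189 = 1.1413
E(R_P) = R_f + β_P × MRP = 5.33% + 1.1413 × 9.06% = 15.67%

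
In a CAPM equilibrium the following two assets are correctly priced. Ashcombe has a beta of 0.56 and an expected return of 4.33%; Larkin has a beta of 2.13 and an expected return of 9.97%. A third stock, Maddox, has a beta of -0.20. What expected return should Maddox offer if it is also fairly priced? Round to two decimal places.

1.60%

MRP (SML slope) = (9.97% − 4.33%) / (2.13 − 0.56) = 5.64% / 1.57 = 3.5924%
R_f (intercept) = 4.33% − 0.56 × 3.5924% = 2.3183%
E(R_Maddox) = R_f + β × MRP = 2.3183% + -0.20 × 3.5924% = 1.60%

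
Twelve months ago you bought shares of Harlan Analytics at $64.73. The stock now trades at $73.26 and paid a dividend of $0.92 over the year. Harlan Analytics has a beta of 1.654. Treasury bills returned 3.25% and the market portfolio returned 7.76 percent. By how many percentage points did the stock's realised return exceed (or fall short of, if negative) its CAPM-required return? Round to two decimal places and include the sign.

Realised HPR = (P1 + D1 − P0) / P0 = (73.26 + 0.92 − 64.73) / 64.73 = 9.45 / 64.73 = 14.5991%
MRP = 7.76% − 3.25% = 4.51%
CAPM required = R_f + β·MRP = 3.25% + 1.654 × 4.51% = 10.70954%
α = realised − required = 14.5991% − 10.70954% = +3.89%

+3.89%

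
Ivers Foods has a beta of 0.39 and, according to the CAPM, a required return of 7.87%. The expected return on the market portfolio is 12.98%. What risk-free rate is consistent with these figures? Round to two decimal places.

4.60%

E(R) = R_f + β(E(R_m) − R_f) = R_f(1 − β) + β·E(R_m)
7.87% = R_f × (1 − 0.39) + 0.39 × 12.98%
7.87% = R_f × 0.61 + 5.0622%
R_f = (7.87% − 5.0622%) / 0.61 = 4.60%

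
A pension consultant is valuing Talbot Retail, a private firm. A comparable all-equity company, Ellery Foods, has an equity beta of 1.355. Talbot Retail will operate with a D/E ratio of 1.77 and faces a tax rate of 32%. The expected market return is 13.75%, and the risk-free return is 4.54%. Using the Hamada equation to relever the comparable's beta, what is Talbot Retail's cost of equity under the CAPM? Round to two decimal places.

32.04%

β_L = β_U × [1 + (1 − t)(D/E)] = 1.355 × [1 + (1 − 0.32) × 1.77]
    = 1.355 × [1 + 0.68 × 1.77] = 1.355 × 2.2036 = 2.9859
MRP = 13.75% − 4.54% = 9.21%
E(R) = R_f + β_L × MRP = 4.54% + 2.9859 × 9.21% = 32.04%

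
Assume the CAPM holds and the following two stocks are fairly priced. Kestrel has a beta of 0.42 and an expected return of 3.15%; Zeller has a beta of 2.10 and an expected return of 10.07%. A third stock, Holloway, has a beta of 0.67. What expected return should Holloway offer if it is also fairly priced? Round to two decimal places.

4.18%

MRP (SML slope) = (10.07% − 3.15%) / (2.10 − 0.42) = 6.92% / 1.68 = 4.1190%
R_f (intercept) = 3.15% − 0.42 × 4.1190% = 1.4200%
E(R_Holloway) = R_f + β × MRP = 1.4200% + 0.67 × 4.1190% = 4.18%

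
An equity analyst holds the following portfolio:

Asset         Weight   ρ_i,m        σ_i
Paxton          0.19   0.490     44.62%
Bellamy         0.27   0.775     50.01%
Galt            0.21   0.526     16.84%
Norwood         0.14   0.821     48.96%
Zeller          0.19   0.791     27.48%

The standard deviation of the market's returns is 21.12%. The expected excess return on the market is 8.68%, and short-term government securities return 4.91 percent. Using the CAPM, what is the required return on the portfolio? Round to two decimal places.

15.69%

β_Paxton = 0.490 × 44.62% / 21.12% = 1.0352
β_Bellamy = 0.775 × 50.01% / 21.12% = 1.8351
β_Galt = 0.526 × 16.84% / 21.12% = 0.4194
β_Norwood = 0.821 × 48.96% / 21.12% = 1.9032
β_Zeller = 0.791 × 27.48% / 21.12% = 1.0292
β_P = Σ w_i β_i = 0.19×1.0352 + 0.27×1.8351 + 0.21×0.4194 + 0.14×1.9032 + 0.19×1.0292 = 1.2422
E(R_P) = R_f + β_P × MRP = 4.91% + 1.2422 × 8.68% = 15.69%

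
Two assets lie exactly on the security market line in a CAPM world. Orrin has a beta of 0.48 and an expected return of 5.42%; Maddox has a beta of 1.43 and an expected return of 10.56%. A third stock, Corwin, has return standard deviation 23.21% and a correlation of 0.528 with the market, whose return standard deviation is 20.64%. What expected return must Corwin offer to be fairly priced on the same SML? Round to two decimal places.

MRP = (10.56% − 5.42%) / (1.43 − 0.48) = 5.4105%
R_f = 5.42% − 0.48 × 5.4105% = 2.8230%
β_Corwin = ρ·σ_i/σ_m = 0.528 × 23.21 / 20.64 = 0.5937
E(R_Corwin) = R_f + β × MRP = 2.8230% + 0.5937 × 5.4105% = 6.04%

6.04%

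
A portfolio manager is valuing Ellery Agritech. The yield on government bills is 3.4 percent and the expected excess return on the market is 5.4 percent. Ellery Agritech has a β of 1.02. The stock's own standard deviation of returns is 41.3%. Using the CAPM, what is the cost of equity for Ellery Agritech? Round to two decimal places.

E(R) = R_f + β × MRP = 3.4% + 1.02 × 5.4% = 8.91%

8.91%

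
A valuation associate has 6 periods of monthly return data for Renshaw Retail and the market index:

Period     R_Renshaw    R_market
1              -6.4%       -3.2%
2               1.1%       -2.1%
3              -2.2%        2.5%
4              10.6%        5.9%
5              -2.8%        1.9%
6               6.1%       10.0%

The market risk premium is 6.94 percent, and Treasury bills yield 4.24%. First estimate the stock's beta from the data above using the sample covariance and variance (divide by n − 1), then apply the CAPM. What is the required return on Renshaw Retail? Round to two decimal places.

10.79%

Mean R_i = (-6.4 + 1.1 − 2.2 + 10.6 − 2.8 + 6.1) / 6 = 1.0667%
Mean R_m = (-3.2 − 2.1 + 2.5 + 5.9 + 1.9 + 10.0) / 6 = 2.5000%
Σ(R_i − R̄_i)(R_m − R̄_m) = 114.8900  ⇒  Cov = 114.8900 / 5 = 22.9780
Σ(R_m − R̄_m)² = 121.8200  ⇒  Var(R_m) = 121.8200 / 5 = 24.3640
β = Cov / Var(R_m) = 22.9780 / 24.3640 = 0.9431
E(R) = R_f + β × MRP = 4.24% + 0.9431 × 6.94% = 10.79%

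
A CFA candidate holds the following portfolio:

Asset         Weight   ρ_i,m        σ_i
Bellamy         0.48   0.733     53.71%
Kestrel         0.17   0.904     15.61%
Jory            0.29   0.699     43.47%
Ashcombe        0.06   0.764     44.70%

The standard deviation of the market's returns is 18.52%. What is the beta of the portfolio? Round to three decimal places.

β_Bellamy = 0.733 × 53.71% / 18.52% = 2.1258
β_Kestrel = 0.904 × 15.61% / 18.52% = 0.7620
β_Jory = 0.699 × 43.47% / 18.52% = 1.6407
β_Ashcombe = 0.764 × 44.70% / 18.52% = 1.8440
β_P = Σ w_i β_i = 0.48×2.1258 + 0.17×0.7620 + 0.29×1.6407 + 0.06×1.8440 = 1.7364

1.736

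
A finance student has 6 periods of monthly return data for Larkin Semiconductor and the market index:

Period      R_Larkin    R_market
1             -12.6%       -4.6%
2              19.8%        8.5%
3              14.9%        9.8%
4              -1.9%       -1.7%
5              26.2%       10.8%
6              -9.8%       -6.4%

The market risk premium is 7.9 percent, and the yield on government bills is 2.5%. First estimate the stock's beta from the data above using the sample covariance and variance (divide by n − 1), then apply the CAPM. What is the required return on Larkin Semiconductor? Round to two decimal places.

18.58%

Mean R_i = (-12.6 + 19.8 + 14.9 − 1.9 + 26.2 − 9.8) / 6 = 6.1000%
Mean R_m = (-4.6 + 8.5 + 9.8 − 1.7 + 10.8 − 6.4) / 6 = 2.7333%
Σ(R_i − R̄_i)(R_m − R̄_m) = 621.1500  ⇒  Cov = 621.1500 / 5 = 124.2300
Σ(R_m − R̄_m)² = 305.1133  ⇒  Var(R_m) = 305.1133 / 5 = 61.0227
β = Cov / Var(R_m) = 124.2300 / 61.0227 = 2.0358
E(R) = R_f + β × MRP = 2.5% + 2.0358 × 7.9% = 18.58%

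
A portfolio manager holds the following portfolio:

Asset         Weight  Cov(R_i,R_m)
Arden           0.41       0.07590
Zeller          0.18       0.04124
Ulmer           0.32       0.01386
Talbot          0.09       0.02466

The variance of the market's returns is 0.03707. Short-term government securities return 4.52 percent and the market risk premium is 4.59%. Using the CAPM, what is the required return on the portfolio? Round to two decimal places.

10.12%

β_Arden = 0.07590 / 0.03707 = 2.0475
β_Zeller = 0.04124 / 0.03707 = 1.1125
β_Ulmer = 0.01386 / 0.03707 = 0.3739
β_Talbot = 0.02466 / 0.03707 = 0.6652
β_P = Σ w_i β_i = 0.41×2.0475 + 0.18×1.1125 + 0.32×0.3739 + 0.09×0.6652 = 1.2192
E(R_P) = R_f + β_P × MRP = 4.52% + 1.2192 × 4.59% = 10.12%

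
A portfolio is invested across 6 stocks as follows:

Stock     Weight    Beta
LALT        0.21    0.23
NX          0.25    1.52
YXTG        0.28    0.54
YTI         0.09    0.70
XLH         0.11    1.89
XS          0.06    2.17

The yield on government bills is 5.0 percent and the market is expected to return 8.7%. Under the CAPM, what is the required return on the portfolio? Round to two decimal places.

β_P = Σ w_i β_i = 0.21×0.23 + 0.25×1.52 + 0.28×0.54 + 0.09×0.70 + 0.11×1.89 + 0.06×2.17 = 0.9806
MRP = 8.7% − 5.0% = 3.70%
E(R_P) = R_f + β_P × MRP = 5.0% + 0.9806 × 3.7% = 8.63%

8.63%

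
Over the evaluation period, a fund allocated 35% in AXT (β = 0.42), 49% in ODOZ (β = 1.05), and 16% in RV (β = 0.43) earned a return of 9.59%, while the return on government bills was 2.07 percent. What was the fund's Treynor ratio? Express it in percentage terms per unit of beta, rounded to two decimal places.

β_P = 0.35×0.42 + 0.49×1.05 + 0.16×0.43 = 0.7303
Treynor = (R_P − R_f) / β_P = (9.59% − 2.07%) / 0.7303 = 7.52% / 0.7303 = 10.30%

10.30%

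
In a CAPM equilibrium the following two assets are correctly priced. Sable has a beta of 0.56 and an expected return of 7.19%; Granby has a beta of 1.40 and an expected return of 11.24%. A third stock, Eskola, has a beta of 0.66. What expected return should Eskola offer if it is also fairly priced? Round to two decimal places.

7.67%

MRP (SML slope) = (11.24% − 7.19%) / (1.40 − 0.56) = 4.05% / 0.84 = 4.8214%
R_f (intercept) = 7.19% − 0.56 × 4.8214% = 4.4900%
E(R_Eskola) = R_f + β × MRP = 4.4900% + 0.66 × 4.8214% = 7.67%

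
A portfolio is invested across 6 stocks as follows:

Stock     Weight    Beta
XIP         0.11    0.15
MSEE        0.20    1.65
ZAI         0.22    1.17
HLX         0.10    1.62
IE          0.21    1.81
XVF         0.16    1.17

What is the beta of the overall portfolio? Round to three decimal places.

β_P = Σ w_i β_i = 0.11×0.15 + 0.20×1.65 + 0.22×1.17 + 0.10×1.62 + 0.21×1.81 + 0.16×1.17 = 1.3332

1.333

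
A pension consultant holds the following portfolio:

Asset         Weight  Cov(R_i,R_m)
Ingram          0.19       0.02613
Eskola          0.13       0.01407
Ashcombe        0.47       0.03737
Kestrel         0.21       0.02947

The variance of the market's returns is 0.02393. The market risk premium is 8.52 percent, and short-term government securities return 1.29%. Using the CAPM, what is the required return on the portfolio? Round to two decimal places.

12.17%

β_Ingram = 0.02613 / 0.02393 = 1.0919
β_Eskola = 0.01407 / 0.02393 = 0.5880
β_Ashcombe = 0.03737 / 0.02393 = 1.5616
β_Kestrel = 0.02947 / 0.02393 = 1.2315
β_P = Σ w_i β_i = 0.19×1.0919 + 0.13×0.5880 + 0.47×1.5616 + 0.21×1.2315 = 1.2765
E(R_P) = R_f + β_P × MRP = 1.29% + 1.2765 × 8.52% = 12.17%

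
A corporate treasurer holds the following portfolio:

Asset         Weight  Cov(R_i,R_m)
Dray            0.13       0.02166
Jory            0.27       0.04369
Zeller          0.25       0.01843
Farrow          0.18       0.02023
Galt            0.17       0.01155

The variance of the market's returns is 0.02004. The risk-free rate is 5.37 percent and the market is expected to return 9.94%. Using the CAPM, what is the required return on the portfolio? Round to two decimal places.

β_Dray = 0.02166 / 0.02004 = 1.0808
β_Jory = 0.04369 / 0.02004 = 2.1801
β_Zeller = 0.01843 / 0.02004 = 0.9197
β_Farrow = 0.02023 / 0.02004 = 1.0095
β_Galt = 0.01155 / 0.02004 = 0.5763
β_P = Σ w_i β_i = 0.13×1.0808 + 0.27×2.1801 + 0.25×0.9197 + 0.18×1.0095 + 0.17×0.5763 = 1.2387
MRP = 9.94% − 5.37% = 4.57%
E(R_P) = R_f + β_P × MRP = 5.37% + 1.2387 × 4.57% = 11.03%

11.03%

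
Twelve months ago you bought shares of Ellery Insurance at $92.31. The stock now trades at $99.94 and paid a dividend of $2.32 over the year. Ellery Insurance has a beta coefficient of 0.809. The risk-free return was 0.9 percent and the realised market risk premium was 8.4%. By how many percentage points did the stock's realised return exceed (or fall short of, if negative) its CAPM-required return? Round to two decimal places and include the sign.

+3.08%

Realised HPR = (P1 + D1 − P0) / P0 = (99.94 + 2.32 − 92.31) / 92.31 = 9.95 / 92.31 = 10.7789%
CAPM required = R_f + β·MRP = 0.9% + 0.809 × 8.4% = 7.6956%
α = realised − required = 10.7789% − 7.6956% = +3.08%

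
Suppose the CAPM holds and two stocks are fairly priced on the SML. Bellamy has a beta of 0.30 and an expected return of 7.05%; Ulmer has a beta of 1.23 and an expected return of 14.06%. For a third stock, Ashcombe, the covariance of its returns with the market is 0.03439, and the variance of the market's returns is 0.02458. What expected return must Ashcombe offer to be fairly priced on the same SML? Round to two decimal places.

MRP = (14.06% − 7.05%) / (1.23 − 0.30) = 7.5376%
R_f = 7.05% − 0.30 × 7.5376% = 4.7887%
β_Ashcombe = Cov / Var(R_m) = 0.03439 / 0.02458 = 1.3991
E(R_Ashcombe) = R_f + β × MRP = 4.7887% + 1.3991 × 7.5376% = 15.33%

15.33%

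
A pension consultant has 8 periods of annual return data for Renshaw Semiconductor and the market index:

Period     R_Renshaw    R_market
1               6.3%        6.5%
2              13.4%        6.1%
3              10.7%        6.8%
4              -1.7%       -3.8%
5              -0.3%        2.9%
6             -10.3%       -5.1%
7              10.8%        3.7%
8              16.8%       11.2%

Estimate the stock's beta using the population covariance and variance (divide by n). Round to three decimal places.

Mean R_i = (6.3 + 13.4 + 10.7 − 1.7 − 0.3 − 10.3 + 10.8 + 16.8) / 8 = 5.7125%
Mean R_m = (6.5 + 6.1 + 6.8 − 3.8 + 2.9 − 5.1 + 3.7 + 11.2) / 8 = 3.5375%
Σ(R_i − R̄_i)(R_m − R̄_m) = 320.0263  ⇒  Cov = 320.0263 / 8 = 40.0033
Σ(R_m − R̄_m)² = 213.5788  ⇒  Var(R_m) = 213.5788 / 8 = 26.6974
β = Cov / Var(R_m) = 40.0033 / 26.6974 = 1.4984

1.498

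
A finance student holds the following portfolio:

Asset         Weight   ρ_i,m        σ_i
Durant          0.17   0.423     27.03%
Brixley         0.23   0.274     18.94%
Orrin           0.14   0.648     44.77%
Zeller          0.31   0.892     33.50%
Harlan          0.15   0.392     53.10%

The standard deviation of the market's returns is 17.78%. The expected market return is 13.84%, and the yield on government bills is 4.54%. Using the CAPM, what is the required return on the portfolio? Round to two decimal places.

14.78%

β_Durant = 0.423 × 27.03% / 17.78% = 0.6431
β_Brixley = 0.274 × 18.94% / 17.78% = 0.2919
β_Orrin = 0.648 × 44.77% / 17.78% = 1.6317
β_Zeller = 0.892 × 33.50% / 17.78% = 1.6807
β_Harlan = 0.392 × 53.10% / 17.78% = 1.1707
β_P = Σ w_i β_i = 0.17×0.6431 + 0.23×0.2919 + 0.14×1.6317 + 0.31×1.6807 + 0.15×1.1707 = 1.1015
MRP = 13.84% − 4.54% = 9.30%
E(R_P) = R_f + β_P × MRP = 4.54% + 1.1015 × 9.30% = 14.78%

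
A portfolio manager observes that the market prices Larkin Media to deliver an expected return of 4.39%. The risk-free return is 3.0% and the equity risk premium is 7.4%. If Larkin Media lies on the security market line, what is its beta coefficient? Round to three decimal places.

β = (E(R) − R_f) / MRP = (4.39% − 3.0%) / 7.4% = 1.39% / 7.4% = 0.188

0.188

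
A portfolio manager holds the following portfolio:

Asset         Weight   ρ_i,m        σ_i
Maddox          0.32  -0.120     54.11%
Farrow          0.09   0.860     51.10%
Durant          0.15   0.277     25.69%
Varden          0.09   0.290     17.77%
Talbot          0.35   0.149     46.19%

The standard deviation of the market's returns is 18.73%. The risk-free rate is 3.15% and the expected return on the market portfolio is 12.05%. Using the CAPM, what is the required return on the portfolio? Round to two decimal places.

5.91%

β_Maddox = -0.120 × 54.11% / 18.73% = -0.3467
β_Farrow = 0.860 × 51.10% / 18.73% = 2.3463
β_Durant = 0.277 × 25.69% / 18.73% = 0.3799
β_Varden = 0.290 × 17.77% / 18.73% = 0.2751
β_Talbot = 0.149 × 46.19% / 18.73% = 0.3674
β_P = Σ w_i β_i = 0.32×-0.3467 + 0.09×2.3463 + 0.15×0.3799 + 0.09×0.2751 + 0.35×0.3674 = 0.3106
MRP = 12.05% − 3.15% = 8.90%
E(R_P) = R_f + β_P × MRP = 3.15% + 0.3106 × 8.90% = 5.91%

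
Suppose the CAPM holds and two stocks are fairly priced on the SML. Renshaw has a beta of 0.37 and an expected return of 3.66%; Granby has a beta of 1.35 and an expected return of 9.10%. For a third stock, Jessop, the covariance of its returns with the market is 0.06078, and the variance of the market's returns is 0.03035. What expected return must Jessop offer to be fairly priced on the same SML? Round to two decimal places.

MRP = (9.10% − 3.66%) / (1.35 − 0.37) = 5.5510%
R_f = 3.66% − 0.37 × 5.5510% = 1.6061%
β_Jessop = Cov / Var(R_m) = 0.06078 / 0.03035 = 2.0026
E(R_Jessop) = R_f + β × MRP = 1.6061% + 2.0026 × 5.5510% = 12.72%

12.72%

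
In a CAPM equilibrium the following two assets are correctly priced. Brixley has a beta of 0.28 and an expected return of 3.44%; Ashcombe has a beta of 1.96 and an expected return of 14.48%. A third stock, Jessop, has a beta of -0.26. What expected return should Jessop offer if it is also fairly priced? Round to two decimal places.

MRP (SML slope) = (14.48% − 3.44%) / (1.96 − 0.28) = 11.04% / 1.68 = 6.5714%
R_f (intercept) = 3.44% − 0.28 × 6.5714% = 1.6000%
E(R_Jessop) = R_f + β × MRP = 1.6000% + -0.26 × 6.5714% = -0.11%

-0.11%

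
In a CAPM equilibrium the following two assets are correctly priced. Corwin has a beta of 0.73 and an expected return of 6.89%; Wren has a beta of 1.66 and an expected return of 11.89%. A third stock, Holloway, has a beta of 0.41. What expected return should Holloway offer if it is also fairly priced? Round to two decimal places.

5.17%

MRP (SML slope) = (11.89% − 6.89%) / (1.66 − 0.73) = 5.00% / 0.93 = 5.3763%
R_f (intercept) = 6.89% − 0.73 × 5.3763% = 2.9653%
E(R_Holloway) = R_f + β × MRP = 2.9653% + 0.41 × 5.3763% = 5.17%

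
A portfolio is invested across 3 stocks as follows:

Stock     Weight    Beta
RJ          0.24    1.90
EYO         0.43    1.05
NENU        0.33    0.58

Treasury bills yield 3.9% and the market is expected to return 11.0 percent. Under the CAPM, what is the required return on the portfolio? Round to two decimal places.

11.70%

β_P = Σ w_i β_i = 0.24×1.90 + 0.43×1.05 + 0.33×0.58 = 1.0989
MRP = 11.0% − 3.9% = 7.10%
E(R_P) = R_f + β_P × MRP = 3.9% + 1.0989 × 7.1% = 11.70%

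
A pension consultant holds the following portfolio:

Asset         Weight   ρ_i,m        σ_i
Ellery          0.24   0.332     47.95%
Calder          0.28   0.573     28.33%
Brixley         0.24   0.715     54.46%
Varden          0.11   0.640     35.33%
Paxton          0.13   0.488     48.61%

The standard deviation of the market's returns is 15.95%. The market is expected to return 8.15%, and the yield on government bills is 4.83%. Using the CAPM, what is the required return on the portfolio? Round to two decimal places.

9.68%

β_Ellery = 0.332 × 47.95% / 15.95% = 0.9981
β_Calder = 0.573 × 28.33% / 15.95% = 1.0177
β_Brixley = 0.715 × 54.46% / 15.95% = 2.4413
β_Varden = 0.640 × 35.33% / 15.95% = 1.4176
β_Paxton = 0.488 × 48.61% / 15.95% = 1.4873
β_P = Σ w_i β_i = 0.24×0.9981 + 0.28×1.0177 + 0.24×2.4413 + 0.11×1.4176 + 0.13×1.4873 = 1.4597
MRP = 8.15% − 4.83% = 3.32%
E(R_P) = R_f + β_P × MRP = 4.83% + 1.4597 × 3.32% = 9.68%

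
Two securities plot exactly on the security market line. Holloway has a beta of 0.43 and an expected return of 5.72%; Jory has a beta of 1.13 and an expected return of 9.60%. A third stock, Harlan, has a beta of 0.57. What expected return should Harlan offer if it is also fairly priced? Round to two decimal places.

MRP (SML slope) = (9.60% − 5.72%) / (1.13 − 0.43) = 3.88% / 0.70 = 5.5429%
R_f (intercept) = 5.72% − 0.43 × 5.5429% = 3.3366%
E(R_Harlan) = R_f + β × MRP = 3.3366% + 0.57 × 5.5429% = 6.50%

6.50%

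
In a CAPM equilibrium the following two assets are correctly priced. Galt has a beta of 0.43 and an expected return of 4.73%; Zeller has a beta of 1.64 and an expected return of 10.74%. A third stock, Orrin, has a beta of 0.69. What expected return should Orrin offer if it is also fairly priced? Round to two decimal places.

6.02%

MRP (SML slope) = (10.74% − 4.73%) / (1.64 − 0.43) = 6.01% / 1.21 = 4.9669%
R_f (intercept) = 4.73% − 0.43 × 4.9669% = 2.5942%
E(R_Orrin) = R_f + β × MRP = 2.5942% + 0.69 × 4.9669% = 6.02%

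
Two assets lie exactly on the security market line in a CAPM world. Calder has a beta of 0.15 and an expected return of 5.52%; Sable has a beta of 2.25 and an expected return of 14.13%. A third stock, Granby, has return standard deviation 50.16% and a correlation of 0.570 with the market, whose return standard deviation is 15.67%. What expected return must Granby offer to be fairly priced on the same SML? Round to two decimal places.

MRP = (14.13% − 5.52%) / (2.25 − 0.15) = 4.1000%
R_f = 5.52% − 0.15 × 4.1000% = 4.9050%
β_Granby = ρ·σ_i/σ_m = 0.570 × 50.16 / 15.67 = 1.8246
E(R_Granby) = R_f + β × MRP = 4.9050% + 1.8246 × 4.1000% = 12.39%

12.39%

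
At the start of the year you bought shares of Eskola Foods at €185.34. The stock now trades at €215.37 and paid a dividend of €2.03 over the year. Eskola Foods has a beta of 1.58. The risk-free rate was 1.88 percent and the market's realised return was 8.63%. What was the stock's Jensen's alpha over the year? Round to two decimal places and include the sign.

+4.75%

Realised HPR = (P1 + D1 − P0) / P0 = (215.37 + 2.03 − 185.34) / 185.34 = 32.06 / 185.34 = 17.2979%
MRP = 8.63% − 1.88% = 6.75%
CAPM required = R_f + β·MRP = 1.88% + 1.58 × 6.75% = 12.5450%
α = realised − required = 17.2979% − 12.5450% = +4.75%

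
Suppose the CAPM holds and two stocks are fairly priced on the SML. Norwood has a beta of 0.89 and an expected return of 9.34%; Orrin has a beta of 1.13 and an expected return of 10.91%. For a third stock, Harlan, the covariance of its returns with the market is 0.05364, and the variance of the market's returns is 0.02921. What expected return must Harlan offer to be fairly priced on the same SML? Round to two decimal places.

15.53%

MRP = (10.91% − 9.34%) / (1.13 − 0.89) = 6.5417%
R_f = 9.34% − 0.89 × 6.5417% = 3.5179%
β_Harlan = Cov / Var(R_m) = 0.05364 / 0.02921 = 1.8364
E(R_Harlan) = R_f + β × MRP = 3.5179% + 1.8364 × 6.5417% = 15.53%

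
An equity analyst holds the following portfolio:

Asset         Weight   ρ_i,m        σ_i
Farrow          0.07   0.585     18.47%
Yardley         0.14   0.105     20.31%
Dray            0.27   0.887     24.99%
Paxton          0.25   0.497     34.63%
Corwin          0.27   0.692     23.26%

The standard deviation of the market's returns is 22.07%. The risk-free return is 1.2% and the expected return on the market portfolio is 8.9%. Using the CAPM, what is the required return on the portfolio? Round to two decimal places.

β_Farrow = 0.585 × 18.47% / 22.07% = 0.4896
β_Yardley = 0.105 × 20.31% / 22.07% = 0.0966
β_Dray = 0.887 × 24.99% / 22.07% = 1.0044
β_Paxton = 0.497 × 34.63% / 22.07% = 0.7798
β_Corwin = 0.692 × 23.26% / 22.07% = 0.7293
β_P = Σ w_i β_i = 0.07×0.4896 + 0.14×0.0966 + 0.27×1.0044 + 0.25×0.7798 + 0.27×0.7293 = 0.7108
MRP = 8.9% − 1.2% = 7.70%
E(R_P) = R_f + β_P × MRP = 1.2% + 0.7108 × 7.7% = 6.67%

6.67%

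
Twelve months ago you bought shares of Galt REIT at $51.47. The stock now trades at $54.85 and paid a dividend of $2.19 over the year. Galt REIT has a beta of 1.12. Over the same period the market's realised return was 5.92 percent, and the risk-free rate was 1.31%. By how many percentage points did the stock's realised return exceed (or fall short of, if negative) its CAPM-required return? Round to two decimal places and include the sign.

Realised HPR = (P1 + D1 − P0) / P0 = (54.85 + 2.19 − 51.47) / 51.47 = 5.57 / 51.47 = 10.8218%
MRP = 5.92% − 1.31% = 4.61%
CAPM required = R_f + β·MRP = 1.31% + 1.12 × 4.61% = 6.4732%
α = realised − required = 10.8218% − 6.4732% = +4.35%

+4.35%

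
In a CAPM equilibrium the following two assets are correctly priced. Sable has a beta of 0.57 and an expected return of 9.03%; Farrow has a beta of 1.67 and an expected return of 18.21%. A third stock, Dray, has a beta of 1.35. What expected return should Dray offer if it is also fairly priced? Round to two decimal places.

15.54%

MRP (SML slope) = (18.21% − 9.03%) / (1.67 − 0.57) = 9.18% / 1.10 = 8.3455%
R_f (intercept) = 9.03% − 0.57 × 8.3455% = 4.2731%
E(R_Dray) = R_f + β × MRP = 4.2731% + 1.35 × 8.3455% = 15.54%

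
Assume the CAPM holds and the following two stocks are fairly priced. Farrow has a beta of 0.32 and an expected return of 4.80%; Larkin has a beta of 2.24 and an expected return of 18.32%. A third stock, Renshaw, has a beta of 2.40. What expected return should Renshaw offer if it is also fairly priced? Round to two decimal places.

19.45%

MRP (SML slope) = (18.32% − 4.80%) / (2.24 − 0.32) = 13.52% / 1.92 = 7.0417%
R_f (intercept) = 4.80% − 0.32 × 7.0417% = 2.5467%
E(R_Renshaw) = R_f + β × MRP = 2.5467% + 2.40 × 7.0417% = 19.45%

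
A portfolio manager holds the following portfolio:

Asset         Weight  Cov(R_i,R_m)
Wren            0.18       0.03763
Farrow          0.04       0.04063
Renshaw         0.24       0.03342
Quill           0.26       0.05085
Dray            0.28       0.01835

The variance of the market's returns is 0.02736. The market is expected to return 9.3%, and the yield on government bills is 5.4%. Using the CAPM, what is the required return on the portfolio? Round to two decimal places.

10.36%

β_Wren = 0.03763 / 0.02736 = 1.3754
β_Farrow = 0.04063 / 0.02736 = 1.4850
β_Renshaw = 0.03342 / 0.02736 = 1.2215
β_Quill = 0.05085 / 0.02736 = 1.8586
β_Dray = 0.01835 / 0.02736 = 0.6707
β_P = Σ w_i β_i = 0.18×1.3754 + 0.04×1.4850 + 0.24×1.2215 + 0.26×1.8586 + 0.28×0.6707 = 1.2712
MRP = 9.3% − 5.4% = 3.90%
E(R_P) = R_f + β_P × MRP = 5.4% + 1.2712 × 3.9% = 10.36%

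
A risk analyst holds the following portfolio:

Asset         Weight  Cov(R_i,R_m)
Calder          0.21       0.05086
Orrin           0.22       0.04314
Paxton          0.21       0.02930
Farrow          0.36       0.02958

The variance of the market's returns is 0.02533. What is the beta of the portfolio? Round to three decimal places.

β_Calder = 0.05086 / 0.02533 = 2.0079
β_Orrin = 0.04314 / 0.02533 = 1.7031
β_Paxton = 0.02930 / 0.02533 = 1.1567
β_Farrow = 0.02958 / 0.02533 = 1.1678
β_P = Σ w_i β_i = 0.21×2.0079 + 0.22×1.7031 + 0.21×1.1567 + 0.36×1.1678 = 1.4597

1.460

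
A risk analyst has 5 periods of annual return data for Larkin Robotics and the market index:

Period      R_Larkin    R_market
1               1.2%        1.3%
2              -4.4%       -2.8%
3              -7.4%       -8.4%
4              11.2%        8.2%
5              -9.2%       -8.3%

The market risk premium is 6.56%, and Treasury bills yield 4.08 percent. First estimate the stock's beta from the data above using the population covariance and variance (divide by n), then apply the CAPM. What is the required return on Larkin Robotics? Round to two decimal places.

Mean R_i = (1.2 − 4.4 − 7.4 + 11.2 − 9.2) / 5 = -1.7200%
Mean R_m = (1.3 − 2.8 − 8.4 + 8.2 − 8.3) / 5 = -2.0000%
Σ(R_i − R̄_i)(R_m − R̄_m) = 227.0400  ⇒  Cov = 227.0400 / 5 = 45.4080
Σ(R_m − R̄_m)² = 196.2200  ⇒  Var(R_m) = 196.2200 / 5 = 39.2440
β = Cov / Var(R_m) = 45.4080 / 39.2440 = 1.1571
E(R) = R_f + β × MRP = 4.08% + 1.1571 × 6.56% = 11.67%

11.67%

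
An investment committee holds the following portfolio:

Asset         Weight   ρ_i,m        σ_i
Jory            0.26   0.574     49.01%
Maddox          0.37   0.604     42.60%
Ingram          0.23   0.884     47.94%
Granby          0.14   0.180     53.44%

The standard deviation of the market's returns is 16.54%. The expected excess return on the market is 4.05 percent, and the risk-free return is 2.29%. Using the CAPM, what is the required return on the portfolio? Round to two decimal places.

9.13%

β_Jory = 0.574 × 49.01% / 16.54% = 1.7008
β_Maddox = 0.604 × 42.60% / 16.54% = 1.5556
β_Ingram = 0.884 × 47.94% / 16.54% = 2.5622
β_Granby = 0.180 × 53.44% / 16.54% = 0.5816
β_P = Σ w_i β_i = 0.26×1.7008 + 0.37×1.5556 + 0.23×2.5622 + 0.14×0.5816 = 1.6885
E(R_P) = R_f + β_P × MRP = 2.29% + 1.6885 × 4.05% = 9.13%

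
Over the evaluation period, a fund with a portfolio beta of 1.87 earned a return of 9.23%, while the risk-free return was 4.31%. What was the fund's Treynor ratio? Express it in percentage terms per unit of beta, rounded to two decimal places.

2.63%

Treynor = (R_P − R_f) / β_P = (9.23% − 4.31%) / 1.8700 = 4.92% / 1.8700 = 2.63%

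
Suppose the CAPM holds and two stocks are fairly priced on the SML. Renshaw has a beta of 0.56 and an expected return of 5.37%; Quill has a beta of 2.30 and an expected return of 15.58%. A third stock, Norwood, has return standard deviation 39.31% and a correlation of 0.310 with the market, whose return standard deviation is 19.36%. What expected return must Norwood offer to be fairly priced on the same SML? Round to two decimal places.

5.78%

MRP = (15.58% − 5.37%) / (2.30 − 0.56) = 5.8678%
R_f = 5.37% − 0.56 × 5.8678% = 2.0840%
β_Norwood = ρ·σ_i/σ_m = 0.310 × 39.31 / 19.36 = 0.6294
E(R_Norwood) = R_f + β × MRP = 2.0840% + 0.6294 × 5.8678% = 5.78%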